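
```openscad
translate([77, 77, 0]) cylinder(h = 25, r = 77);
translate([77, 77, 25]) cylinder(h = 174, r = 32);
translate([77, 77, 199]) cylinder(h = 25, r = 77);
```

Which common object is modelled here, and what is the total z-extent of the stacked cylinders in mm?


A spool. The overall height is 224 mm.

Three coaxial cylinders, large–small–large — a spool. Two 25 mm flanges and a 174 mm core give 25 + 174 + 25 = 224 mm.


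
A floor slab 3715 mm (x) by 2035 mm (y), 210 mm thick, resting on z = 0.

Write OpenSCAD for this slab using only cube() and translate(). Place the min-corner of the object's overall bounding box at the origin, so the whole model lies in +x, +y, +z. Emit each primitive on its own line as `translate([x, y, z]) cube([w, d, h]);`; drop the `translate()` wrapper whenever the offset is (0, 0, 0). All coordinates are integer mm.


cube([3715, 2035, 210]);


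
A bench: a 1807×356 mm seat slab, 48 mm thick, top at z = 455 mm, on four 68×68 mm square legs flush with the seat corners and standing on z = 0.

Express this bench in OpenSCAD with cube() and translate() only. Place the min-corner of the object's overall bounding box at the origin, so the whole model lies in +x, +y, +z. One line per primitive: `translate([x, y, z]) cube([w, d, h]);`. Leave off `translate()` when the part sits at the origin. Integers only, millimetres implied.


translate([0, 0, 407]) cube([1807, 356, 48]);
cube([68, 68, 407]);
translate([0, 288, 0]) cube([68, 68, 407]);
translate([1739, 0, 0]) cube([68, 68, 407]);
translate([1739, 288, 0]) cube([68, 68, 407]);


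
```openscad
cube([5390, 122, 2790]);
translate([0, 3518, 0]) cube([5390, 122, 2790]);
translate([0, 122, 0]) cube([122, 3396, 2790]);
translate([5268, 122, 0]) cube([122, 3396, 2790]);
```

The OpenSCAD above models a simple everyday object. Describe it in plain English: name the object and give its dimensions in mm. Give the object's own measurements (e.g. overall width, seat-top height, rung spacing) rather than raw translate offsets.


The wall frame of a small rectangular building: four walls, each 2790 mm tall and 122 mm thick, enclosing a footprint 5390 mm (x) by 3640 mm (y) outside-to-outside, with no floor or roof. The front and back walls (the −y and +y sides) span the full width; the two side walls fit between them.


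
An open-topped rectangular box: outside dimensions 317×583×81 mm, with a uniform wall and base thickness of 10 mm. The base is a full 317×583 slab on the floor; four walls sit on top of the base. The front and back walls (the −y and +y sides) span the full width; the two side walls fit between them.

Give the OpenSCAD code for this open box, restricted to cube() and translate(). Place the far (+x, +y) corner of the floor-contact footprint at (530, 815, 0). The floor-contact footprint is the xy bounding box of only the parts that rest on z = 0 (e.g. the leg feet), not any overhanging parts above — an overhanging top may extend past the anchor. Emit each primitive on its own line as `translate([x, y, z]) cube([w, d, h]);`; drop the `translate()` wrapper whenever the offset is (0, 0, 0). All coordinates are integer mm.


translate([213, 232, 0]) cube([317, 583, 10]);
translate([213, 232, 10]) cube([317, 10, 71]);
translate([213, 805, 10]) cube([317, 10, 71]);
translate([213, 242, 10]) cube([10, 563, 71]);
translate([520, 242, 10]) cube([10, 563, 71]);


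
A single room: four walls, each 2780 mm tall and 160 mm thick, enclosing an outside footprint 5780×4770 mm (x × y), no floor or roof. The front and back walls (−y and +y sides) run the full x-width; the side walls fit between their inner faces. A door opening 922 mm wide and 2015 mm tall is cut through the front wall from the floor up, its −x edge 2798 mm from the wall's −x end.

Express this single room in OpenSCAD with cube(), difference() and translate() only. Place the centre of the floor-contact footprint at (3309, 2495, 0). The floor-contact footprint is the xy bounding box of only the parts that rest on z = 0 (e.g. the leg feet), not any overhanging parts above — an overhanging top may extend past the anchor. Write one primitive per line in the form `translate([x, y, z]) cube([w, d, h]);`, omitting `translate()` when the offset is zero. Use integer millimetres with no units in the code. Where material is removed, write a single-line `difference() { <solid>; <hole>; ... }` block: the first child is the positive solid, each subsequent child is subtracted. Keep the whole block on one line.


difference() { translate([419, 110, 0]) cube([5780, 160, 2780]); translate([3217, 110, 0]) cube([922, 160, 2015]); }
translate([419, 4720, 0]) cube([5780, 160, 2780]);
translate([419, 270, 0]) cube([160, 4450, 2780]);
translate([6039, 270, 0]) cube([160, 4450, 2780]);


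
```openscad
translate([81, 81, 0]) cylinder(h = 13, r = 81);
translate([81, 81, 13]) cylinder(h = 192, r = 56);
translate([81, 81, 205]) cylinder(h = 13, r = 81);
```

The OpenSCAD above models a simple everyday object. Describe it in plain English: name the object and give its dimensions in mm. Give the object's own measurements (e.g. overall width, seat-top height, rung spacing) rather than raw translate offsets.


A spool: two coaxial disc flanges of radius 81 mm and thickness 13 mm, joined by a core cylinder of radius 56 mm and height 192 mm. The lower flange rests on z = 0 and the three cylinders share a vertical axis.


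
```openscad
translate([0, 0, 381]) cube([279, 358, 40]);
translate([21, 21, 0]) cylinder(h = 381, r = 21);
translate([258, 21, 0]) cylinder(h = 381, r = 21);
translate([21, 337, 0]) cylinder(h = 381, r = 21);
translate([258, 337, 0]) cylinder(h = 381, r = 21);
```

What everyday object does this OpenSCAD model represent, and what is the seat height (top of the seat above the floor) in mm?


A stool. The seat height is 421 mm.

A 279×358×40 slab at z = 381 on four corner cylinders — a stool. The seat top is 381 + 40 = 421 mm.


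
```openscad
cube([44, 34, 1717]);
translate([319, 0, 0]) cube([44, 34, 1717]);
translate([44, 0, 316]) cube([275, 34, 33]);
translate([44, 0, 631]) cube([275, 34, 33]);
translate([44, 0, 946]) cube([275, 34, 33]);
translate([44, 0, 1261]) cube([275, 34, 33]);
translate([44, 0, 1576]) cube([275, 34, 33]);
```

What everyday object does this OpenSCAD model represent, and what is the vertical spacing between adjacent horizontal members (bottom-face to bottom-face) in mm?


A ladder. The rung spacing is 315 mm.

Two tall 44×34 posts with 5 short bars between them — a ladder. Adjacent rungs sit at z = 316 and z = 631, so the spacing is 631 − 316 = 315 mm.


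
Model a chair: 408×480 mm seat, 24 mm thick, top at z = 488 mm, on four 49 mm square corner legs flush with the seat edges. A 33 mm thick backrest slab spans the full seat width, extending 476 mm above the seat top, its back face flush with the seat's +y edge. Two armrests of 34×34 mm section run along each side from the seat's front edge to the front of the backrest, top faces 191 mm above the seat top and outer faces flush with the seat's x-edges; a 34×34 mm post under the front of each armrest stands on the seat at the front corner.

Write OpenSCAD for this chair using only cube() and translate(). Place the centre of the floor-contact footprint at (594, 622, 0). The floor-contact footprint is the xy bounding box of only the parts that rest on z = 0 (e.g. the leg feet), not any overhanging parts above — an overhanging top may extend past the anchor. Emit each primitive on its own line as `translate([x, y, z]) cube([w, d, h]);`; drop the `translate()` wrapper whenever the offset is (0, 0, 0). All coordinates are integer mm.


translate([390, 382, 464]) cube([408, 480, 24]);
translate([390, 382, 0]) cube([49, 49, 464]);
translate([749, 382, 0]) cube([49, 49, 464]);
translate([390, 813, 0]) cube([49, 49, 464]);
translate([749, 813, 0]) cube([49, 49, 464]);
translate([390, 829, 488]) cube([408, 33, 476]);
translate([390, 382, 645]) cube([34, 447, 34]);
translate([764, 382, 645]) cube([34, 447, 34]);
translate([390, 382, 488]) cube([34, 34, 157]);
translate([764, 382, 488]) cube([34, 34, 157]);


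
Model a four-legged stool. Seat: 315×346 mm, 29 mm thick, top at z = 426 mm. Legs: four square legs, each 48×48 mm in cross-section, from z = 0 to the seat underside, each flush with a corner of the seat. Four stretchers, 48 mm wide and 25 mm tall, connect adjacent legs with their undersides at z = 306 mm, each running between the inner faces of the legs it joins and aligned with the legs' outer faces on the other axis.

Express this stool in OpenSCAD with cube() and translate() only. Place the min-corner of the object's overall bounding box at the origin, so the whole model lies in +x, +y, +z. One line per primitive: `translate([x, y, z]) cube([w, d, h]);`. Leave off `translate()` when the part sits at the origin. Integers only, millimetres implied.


translate([0, 0, 397]) cube([315, 346, 29]);
cube([48, 48, 397]);
translate([267, 0, 0]) cube([48, 48, 397]);
translate([0, 298, 0]) cube([48, 48, 397]);
translate([267, 298, 0]) cube([48, 48, 397]);
translate([48, 0, 306]) cube([219, 48, 25]);
translate([48, 298, 306]) cube([219, 48, 25]);
translate([0, 48, 306]) cube([48, 250, 25]);
translate([267, 48, 306]) cube([48, 250, 25]);


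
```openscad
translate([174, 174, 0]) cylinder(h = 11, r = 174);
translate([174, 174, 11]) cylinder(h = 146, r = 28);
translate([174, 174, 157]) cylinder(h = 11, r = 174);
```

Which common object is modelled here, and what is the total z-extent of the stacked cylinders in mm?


A spool. The overall height is 168 mm.

Three coaxial cylinders, large–small–large — a spool. Two 11 mm flanges and a 146 mm core give 11 + 146 + 11 = 168 mm.


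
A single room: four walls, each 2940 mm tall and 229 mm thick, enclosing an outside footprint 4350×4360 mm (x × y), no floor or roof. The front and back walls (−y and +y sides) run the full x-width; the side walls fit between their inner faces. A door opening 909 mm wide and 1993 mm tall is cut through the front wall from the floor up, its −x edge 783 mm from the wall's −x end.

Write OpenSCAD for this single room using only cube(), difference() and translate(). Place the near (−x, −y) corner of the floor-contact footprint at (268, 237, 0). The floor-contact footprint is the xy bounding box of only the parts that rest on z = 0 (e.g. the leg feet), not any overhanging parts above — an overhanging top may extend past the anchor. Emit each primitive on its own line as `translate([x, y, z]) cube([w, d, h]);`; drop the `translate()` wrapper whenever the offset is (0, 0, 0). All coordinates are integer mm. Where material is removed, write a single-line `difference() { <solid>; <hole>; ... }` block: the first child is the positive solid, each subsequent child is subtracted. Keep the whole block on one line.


difference() { translate([268, 237, 0]) cube([4350, 229, 2940]); translate([1051, 237, 0]) cube([909, 229, 1993]); }
translate([268, 4368, 0]) cube([4350, 229, 2940]);
translate([268, 466, 0]) cube([229, 3902, 2940]);
translate([4389, 466, 0]) cube([229, 3902, 2940]);


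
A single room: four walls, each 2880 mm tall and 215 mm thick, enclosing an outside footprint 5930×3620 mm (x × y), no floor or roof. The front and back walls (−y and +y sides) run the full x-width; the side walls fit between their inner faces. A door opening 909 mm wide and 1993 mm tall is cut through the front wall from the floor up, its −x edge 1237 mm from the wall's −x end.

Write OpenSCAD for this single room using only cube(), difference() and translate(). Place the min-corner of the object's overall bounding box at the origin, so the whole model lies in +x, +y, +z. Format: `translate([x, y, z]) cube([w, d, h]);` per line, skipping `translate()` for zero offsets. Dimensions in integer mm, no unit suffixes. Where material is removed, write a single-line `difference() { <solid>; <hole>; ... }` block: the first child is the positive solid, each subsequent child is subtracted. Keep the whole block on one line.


difference() { cube([5930, 215, 2880]); translate([1237, 0, 0]) cube([909, 215, 1993]); }
translate([0, 3405, 0]) cube([5930, 215, 2880]);
translate([0, 215, 0]) cube([215, 3190, 2880]);
translate([5715, 215, 0]) cube([215, 3190, 2880]);


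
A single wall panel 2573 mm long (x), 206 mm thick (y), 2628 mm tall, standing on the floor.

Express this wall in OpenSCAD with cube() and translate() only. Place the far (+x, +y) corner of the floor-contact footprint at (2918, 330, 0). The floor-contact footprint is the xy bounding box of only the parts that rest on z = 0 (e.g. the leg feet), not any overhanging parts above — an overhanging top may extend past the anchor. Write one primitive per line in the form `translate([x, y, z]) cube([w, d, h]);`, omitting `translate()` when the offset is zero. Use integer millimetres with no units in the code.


translate([345, 124, 0]) cube([2573, 206, 2628]);


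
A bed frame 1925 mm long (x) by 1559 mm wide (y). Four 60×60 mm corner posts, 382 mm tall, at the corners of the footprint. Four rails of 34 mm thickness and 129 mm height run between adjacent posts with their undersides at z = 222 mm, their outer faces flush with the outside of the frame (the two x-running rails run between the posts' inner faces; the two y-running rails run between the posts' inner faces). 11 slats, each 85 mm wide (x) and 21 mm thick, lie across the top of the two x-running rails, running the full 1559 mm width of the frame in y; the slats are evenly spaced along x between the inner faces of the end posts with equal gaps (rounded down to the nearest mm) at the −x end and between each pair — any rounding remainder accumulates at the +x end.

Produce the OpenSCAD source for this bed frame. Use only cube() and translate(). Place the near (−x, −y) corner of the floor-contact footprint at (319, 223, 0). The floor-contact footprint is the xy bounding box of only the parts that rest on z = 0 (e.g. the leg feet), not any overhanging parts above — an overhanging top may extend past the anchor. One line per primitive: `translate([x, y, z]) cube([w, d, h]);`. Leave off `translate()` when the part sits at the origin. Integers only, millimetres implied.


translate([319, 223, 0]) cube([60, 60, 382]);
translate([319, 1722, 0]) cube([60, 60, 382]);
translate([2184, 223, 0]) cube([60, 60, 382]);
translate([2184, 1722, 0]) cube([60, 60, 382]);
translate([379, 223, 222]) cube([1805, 34, 129]);
translate([379, 1748, 222]) cube([1805, 34, 129]);
translate([319, 283, 222]) cube([34, 1439, 129]);
translate([2210, 283, 222]) cube([34, 1439, 129]);
translate([451, 223, 351]) cube([85, 1559, 21]);
translate([608, 223, 351]) cube([85, 1559, 21]);
translate([765, 223, 351]) cube([85, 1559, 21]);
translate([922, 223, 351]) cube([85, 1559, 21]);
translate([1079, 223, 351]) cube([85, 1559, 21]);
translate([1236, 223, 351]) cube([85, 1559, 21]);
translate([1393, 223, 351]) cube([85, 1559, 21]);
translate([1550, 223, 351]) cube([85, 1559, 21]);
translate([1707, 223, 351]) cube([85, 1559, 21]);
translate([1864, 223, 351]) cube([85, 1559, 21]);
translate([2021, 223, 351]) cube([85, 1559, 21]);


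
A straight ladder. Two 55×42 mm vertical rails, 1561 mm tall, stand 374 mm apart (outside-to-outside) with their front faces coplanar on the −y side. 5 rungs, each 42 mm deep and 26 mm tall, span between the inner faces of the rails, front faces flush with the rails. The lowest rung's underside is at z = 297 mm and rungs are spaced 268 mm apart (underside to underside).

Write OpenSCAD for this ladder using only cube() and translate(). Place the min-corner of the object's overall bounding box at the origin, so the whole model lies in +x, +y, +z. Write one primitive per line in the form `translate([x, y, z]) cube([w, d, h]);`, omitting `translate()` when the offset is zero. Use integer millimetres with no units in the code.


cube([55, 42, 1561]);
translate([319, 0, 0]) cube([55, 42, 1561]);
translate([55, 0, 297]) cube([264, 42, 26]);
translate([55, 0, 565]) cube([264, 42, 26]);
translate([55, 0, 833]) cube([264, 42, 26]);
translate([55, 0, 1101]) cube([264, 42, 26]);
translate([55, 0, 1369]) cube([264, 42, 26]);


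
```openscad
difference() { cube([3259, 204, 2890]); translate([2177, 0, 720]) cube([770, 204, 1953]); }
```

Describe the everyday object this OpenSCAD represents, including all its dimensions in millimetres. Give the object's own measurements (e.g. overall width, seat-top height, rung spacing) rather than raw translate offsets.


A wall 3259 mm long (x), 204 mm thick (y), 2890 mm tall, with a rectangular window opening cut through it. The opening is 770 mm wide and 1953 mm tall; its sill is at z = 720 mm and its near (−x) edge is 2177 mm from the wall's −x end. The opening passes through the full wall thickness.


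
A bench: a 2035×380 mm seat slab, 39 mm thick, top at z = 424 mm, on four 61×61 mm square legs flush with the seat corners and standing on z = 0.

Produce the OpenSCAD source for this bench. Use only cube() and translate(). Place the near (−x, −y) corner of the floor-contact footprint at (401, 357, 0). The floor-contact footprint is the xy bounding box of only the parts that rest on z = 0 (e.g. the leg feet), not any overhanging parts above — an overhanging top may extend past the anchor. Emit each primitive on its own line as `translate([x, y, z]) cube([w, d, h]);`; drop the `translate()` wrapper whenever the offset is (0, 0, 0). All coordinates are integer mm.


// leg_h = 424 − 39 = 385
translate([401, 357, 385]) cube([2035, 380, 39]);
translate([401, 357, 0]) cube([61, 61, 385]);
translate([401, 676, 0]) cube([61, 61, 385]);
translate([2375, 357, 0]) cube([61, 61, 385]);
translate([2375, 676, 0]) cube([61, 61, 385]);


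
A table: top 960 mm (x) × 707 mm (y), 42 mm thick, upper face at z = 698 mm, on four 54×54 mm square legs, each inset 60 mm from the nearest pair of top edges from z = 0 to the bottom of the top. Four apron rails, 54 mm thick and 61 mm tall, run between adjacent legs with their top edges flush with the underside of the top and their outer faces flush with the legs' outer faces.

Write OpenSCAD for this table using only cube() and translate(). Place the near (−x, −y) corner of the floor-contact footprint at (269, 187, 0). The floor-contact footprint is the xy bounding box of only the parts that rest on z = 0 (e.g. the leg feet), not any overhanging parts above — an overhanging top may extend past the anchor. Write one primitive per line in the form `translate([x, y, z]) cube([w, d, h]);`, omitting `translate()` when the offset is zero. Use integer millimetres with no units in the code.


translate([209, 127, 656]) cube([960, 707, 42]);
translate([269, 187, 0]) cube([54, 54, 656]);
translate([1055, 187, 0]) cube([54, 54, 656]);
translate([269, 720, 0]) cube([54, 54, 656]);
translate([1055, 720, 0]) cube([54, 54, 656]);
translate([323, 187, 595]) cube([732, 54, 61]);
translate([323, 720, 595]) cube([732, 54, 61]);
translate([269, 241, 595]) cube([54, 479, 61]);
translate([1055, 241, 595]) cube([54, 479, 61]);


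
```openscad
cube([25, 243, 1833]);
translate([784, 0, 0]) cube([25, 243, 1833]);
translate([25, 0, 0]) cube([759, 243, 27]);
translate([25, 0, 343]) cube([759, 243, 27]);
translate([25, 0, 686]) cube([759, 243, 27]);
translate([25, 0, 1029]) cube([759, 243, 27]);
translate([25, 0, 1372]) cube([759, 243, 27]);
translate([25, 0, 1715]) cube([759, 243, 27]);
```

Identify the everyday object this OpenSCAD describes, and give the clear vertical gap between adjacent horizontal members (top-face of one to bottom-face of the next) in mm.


A bookshelf. The clear shelf gap is 316 mm.

Two tall side panels with 6 horizontal boards between them — a bookshelf. The first two shelf undersides are at z = 0 and z = 343; with shelf thickness 27, the clear gap is 343 − 0 − 27 = 316 mm.


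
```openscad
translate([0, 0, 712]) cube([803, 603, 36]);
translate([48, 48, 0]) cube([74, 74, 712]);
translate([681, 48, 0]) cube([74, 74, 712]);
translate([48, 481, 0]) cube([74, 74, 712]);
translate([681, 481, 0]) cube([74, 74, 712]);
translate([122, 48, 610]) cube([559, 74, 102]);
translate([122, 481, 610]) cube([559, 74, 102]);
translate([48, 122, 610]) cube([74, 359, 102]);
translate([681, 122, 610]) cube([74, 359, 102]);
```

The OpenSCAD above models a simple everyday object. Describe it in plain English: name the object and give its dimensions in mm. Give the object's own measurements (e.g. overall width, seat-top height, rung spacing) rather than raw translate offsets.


A table: top 803 mm (x) × 603 mm (y), 36 mm thick, upper face at z = 748 mm, on four 74×74 mm square legs, each inset 48 mm from the nearest pair of top edges from z = 0 to the bottom of the top. Four apron rails, 74 mm thick and 102 mm tall, run between adjacent legs with their top edges flush with the underside of the top and their outer faces flush with the legs' outer faces.


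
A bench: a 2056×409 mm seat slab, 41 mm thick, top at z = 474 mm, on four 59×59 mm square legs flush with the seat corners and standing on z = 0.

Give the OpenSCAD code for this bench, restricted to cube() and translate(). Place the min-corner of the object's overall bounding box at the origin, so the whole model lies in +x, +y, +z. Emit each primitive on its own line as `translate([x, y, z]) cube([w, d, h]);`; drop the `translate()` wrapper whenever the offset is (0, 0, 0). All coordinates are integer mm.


translate([0, 0, 433]) cube([2056, 409, 41]);
cube([59, 59, 433]);
translate([0, 350, 0]) cube([59, 59, 433]);
translate([1997, 0, 0]) cube([59, 59, 433]);
translate([1997, 350, 0]) cube([59, 59, 433]);


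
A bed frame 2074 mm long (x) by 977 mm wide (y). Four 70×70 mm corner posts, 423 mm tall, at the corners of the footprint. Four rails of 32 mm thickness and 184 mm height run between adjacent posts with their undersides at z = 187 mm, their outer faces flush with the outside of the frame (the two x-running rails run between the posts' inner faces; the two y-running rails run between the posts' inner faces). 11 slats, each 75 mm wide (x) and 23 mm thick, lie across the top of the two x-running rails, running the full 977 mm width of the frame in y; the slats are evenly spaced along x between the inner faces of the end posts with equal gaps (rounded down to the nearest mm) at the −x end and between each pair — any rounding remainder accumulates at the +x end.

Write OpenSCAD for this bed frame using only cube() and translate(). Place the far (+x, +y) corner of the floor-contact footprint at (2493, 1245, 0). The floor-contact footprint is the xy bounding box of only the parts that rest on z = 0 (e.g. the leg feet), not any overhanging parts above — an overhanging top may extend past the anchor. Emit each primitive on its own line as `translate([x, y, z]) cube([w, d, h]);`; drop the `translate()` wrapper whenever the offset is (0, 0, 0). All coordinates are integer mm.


// slat z = rail_z + rail_h = 187 + 184 = 371
// slat gap = ⌊(1934 − 11·75) / 12⌋ = 92
translate([419, 268, 0]) cube([70, 70, 423]);
translate([419, 1175, 0]) cube([70, 70, 423]);
translate([2423, 268, 0]) cube([70, 70, 423]);
translate([2423, 1175, 0]) cube([70, 70, 423]);
translate([489, 268, 187]) cube([1934, 32, 184]);
translate([489, 1213, 187]) cube([1934, 32, 184]);
translate([419, 338, 187]) cube([32, 837, 184]);
translate([2461, 338, 187]) cube([32, 837, 184]);
translate([581, 268, 371]) cube([75, 977, 23]);
translate([748, 268, 371]) cube([75, 977, 23]);
translate([915, 268, 371]) cube([75, 977, 23]);
translate([1082, 268, 371]) cube([75, 977, 23]);
translate([1249, 268, 371]) cube([75, 977, 23]);
translate([1416, 268, 371]) cube([75, 977, 23]);
translate([1583, 268, 371]) cube([75, 977, 23]);
translate([1750, 268, 371]) cube([75, 977, 23]);
translate([1917, 268, 371]) cube([75, 977, 23]);
translate([2084, 268, 371]) cube([75, 977, 23]);
translate([2251, 268, 371]) cube([75, 977, 23]);


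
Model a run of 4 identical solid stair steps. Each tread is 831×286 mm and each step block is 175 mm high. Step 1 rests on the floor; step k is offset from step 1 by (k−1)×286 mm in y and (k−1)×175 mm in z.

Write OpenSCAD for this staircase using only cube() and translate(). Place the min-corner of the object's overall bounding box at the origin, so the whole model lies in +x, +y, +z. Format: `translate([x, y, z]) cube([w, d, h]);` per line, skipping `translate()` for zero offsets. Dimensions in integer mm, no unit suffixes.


cube([831, 286, 175]);
translate([0, 286, 175]) cube([831, 286, 175]);
translate([0, 572, 350]) cube([831, 286, 175]);
translate([0, 858, 525]) cube([831, 286, 175]);


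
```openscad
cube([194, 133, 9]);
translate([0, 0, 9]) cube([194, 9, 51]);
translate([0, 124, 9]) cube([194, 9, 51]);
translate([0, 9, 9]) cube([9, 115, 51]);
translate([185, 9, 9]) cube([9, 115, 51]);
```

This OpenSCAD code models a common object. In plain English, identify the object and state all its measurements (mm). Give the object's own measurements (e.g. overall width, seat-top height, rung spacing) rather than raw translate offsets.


An open-topped rectangular box: outside dimensions 194×133×60 mm, with a uniform wall and base thickness of 9 mm. The base is a full 194×133 slab on the floor; four walls sit on top of the base. The front and back walls (the −y and +y sides) span the full width; the two side walls fit between them.


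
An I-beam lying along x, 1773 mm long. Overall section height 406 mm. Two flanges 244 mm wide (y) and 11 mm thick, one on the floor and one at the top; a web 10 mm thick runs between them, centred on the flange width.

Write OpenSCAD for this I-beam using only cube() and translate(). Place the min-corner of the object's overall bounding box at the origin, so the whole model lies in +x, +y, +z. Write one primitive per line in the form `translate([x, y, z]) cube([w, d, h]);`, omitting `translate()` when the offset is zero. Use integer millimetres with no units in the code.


cube([1773, 244, 11]);
translate([0, 117, 11]) cube([1773, 10, 384]);
translate([0, 0, 395]) cube([1773, 244, 11]);


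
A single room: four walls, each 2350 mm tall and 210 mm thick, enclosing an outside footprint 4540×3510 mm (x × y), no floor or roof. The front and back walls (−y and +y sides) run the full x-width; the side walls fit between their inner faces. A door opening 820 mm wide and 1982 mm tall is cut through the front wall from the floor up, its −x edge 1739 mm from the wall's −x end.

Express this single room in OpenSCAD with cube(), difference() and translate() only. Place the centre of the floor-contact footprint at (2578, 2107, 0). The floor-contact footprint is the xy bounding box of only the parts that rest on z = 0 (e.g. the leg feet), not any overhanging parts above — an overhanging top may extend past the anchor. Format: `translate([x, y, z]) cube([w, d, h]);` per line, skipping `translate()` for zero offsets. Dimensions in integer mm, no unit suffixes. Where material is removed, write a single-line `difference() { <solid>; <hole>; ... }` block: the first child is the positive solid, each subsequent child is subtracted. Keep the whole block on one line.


difference() { translate([308, 352, 0]) cube([4540, 210, 2350]); translate([2047, 352, 0]) cube([820, 210, 1982]); }
translate([308, 3652, 0]) cube([4540, 210, 2350]);
translate([308, 562, 0]) cube([210, 3090, 2350]);
translate([4638, 562, 0]) cube([210, 3090, 2350]);


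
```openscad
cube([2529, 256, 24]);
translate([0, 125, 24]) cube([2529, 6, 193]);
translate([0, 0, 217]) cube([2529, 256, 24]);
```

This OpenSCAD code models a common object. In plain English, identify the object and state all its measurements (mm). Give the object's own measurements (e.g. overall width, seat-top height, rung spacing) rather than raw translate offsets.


An I-beam lying along x, 2529 mm long. Overall section height 241 mm. Two flanges 256 mm wide (y) and 24 mm thick, one on the floor and one at the top; a web 6 mm thick runs between them, centred on the flange width.


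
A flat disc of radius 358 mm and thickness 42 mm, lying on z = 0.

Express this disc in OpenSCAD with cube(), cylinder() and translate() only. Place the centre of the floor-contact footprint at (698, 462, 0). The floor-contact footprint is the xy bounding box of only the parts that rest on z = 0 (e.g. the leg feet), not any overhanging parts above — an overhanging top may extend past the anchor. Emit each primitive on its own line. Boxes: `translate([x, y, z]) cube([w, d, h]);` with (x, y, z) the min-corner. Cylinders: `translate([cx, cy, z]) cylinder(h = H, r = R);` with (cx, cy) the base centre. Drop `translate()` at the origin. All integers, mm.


translate([698, 462, 0]) cylinder(h = 42, r = 358);


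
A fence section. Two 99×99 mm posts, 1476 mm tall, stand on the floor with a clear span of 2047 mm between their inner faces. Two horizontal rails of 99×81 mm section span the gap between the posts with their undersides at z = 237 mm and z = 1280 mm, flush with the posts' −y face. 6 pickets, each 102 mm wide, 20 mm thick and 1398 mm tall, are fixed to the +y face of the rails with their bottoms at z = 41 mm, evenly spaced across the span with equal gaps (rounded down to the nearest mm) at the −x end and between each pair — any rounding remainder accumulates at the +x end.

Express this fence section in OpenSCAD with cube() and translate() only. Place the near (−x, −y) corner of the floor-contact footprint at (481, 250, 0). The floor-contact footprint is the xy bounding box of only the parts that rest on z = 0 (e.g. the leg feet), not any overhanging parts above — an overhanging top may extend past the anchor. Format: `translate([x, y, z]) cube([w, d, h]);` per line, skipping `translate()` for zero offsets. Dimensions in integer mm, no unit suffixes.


translate([481, 250, 0]) cube([99, 99, 1476]);
translate([2627, 250, 0]) cube([99, 99, 1476]);
translate([580, 250, 237]) cube([2047, 99, 81]);
translate([580, 250, 1280]) cube([2047, 99, 81]);
translate([785, 349, 41]) cube([102, 20, 1398]);
translate([1092, 349, 41]) cube([102, 20, 1398]);
translate([1399, 349, 41]) cube([102, 20, 1398]);
translate([1706, 349, 41]) cube([102, 20, 1398]);
translate([2013, 349, 41]) cube([102, 20, 1398]);
translate([2320, 349, 41]) cube([102, 20, 1398]);


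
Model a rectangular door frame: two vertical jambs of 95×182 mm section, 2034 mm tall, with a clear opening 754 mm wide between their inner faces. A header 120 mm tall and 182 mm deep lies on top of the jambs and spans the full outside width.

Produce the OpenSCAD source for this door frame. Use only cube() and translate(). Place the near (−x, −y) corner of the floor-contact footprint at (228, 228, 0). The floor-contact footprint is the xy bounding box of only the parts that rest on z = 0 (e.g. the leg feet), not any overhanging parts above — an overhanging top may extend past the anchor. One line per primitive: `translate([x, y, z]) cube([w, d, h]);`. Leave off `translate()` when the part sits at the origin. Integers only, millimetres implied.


translate([228, 228, 0]) cube([95, 182, 2034]);
translate([1077, 228, 0]) cube([95, 182, 2034]);
translate([228, 228, 2034]) cube([944, 182, 120]);


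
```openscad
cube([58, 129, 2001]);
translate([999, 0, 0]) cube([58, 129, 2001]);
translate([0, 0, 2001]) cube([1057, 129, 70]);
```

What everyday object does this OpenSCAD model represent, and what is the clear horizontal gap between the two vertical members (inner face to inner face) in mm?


A door frame. The clear opening width is 941 mm.

Two 2001 mm tall posts with a header on top — a door frame. The left jamb is 58 mm wide at x = 0; the right jamb starts at x = 999. The clear opening is 999 − 58 = 941 mm.


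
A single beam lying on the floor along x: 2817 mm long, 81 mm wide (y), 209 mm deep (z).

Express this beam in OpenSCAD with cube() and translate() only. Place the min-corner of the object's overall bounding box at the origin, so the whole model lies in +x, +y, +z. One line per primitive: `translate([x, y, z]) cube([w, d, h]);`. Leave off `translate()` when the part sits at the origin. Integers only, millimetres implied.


cube([2817, 81, 209]);


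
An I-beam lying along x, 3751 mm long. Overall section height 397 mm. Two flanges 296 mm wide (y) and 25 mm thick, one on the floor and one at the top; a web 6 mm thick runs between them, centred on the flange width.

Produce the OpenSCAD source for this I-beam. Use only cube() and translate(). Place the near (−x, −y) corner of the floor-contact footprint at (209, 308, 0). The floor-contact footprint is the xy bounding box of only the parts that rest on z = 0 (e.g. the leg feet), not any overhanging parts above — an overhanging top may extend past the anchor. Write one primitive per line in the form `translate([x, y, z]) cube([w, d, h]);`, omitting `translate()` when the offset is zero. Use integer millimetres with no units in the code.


translate([209, 308, 0]) cube([3751, 296, 25]);
translate([209, 453, 25]) cube([3751, 6, 347]);
translate([209, 308, 372]) cube([3751, 296, 25]);


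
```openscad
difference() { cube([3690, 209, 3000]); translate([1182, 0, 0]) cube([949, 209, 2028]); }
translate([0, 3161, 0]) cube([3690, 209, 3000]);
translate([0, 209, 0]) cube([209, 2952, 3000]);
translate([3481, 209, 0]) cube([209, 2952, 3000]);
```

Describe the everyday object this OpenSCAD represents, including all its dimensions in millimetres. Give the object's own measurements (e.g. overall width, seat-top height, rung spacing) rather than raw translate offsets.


A single room: four walls, each 3000 mm tall and 209 mm thick, enclosing an outside footprint 3690×3370 mm (x × y), no floor or roof. The front and back walls (−y and +y sides) run the full x-width; the side walls fit between their inner faces. A door opening 949 mm wide and 2028 mm tall is cut through the front wall from the floor up, its −x edge 1182 mm from the wall's −x end.


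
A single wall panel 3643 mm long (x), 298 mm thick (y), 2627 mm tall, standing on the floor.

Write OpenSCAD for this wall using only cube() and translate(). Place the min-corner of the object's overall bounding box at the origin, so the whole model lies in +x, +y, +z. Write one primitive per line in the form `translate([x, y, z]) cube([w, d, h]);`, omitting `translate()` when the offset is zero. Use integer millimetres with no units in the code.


cube([3643, 298, 2627]);


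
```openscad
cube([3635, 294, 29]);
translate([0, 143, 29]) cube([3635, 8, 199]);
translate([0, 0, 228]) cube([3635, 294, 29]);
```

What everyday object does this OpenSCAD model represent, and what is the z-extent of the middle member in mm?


An I-beam. The web height is 199 mm.

Two wide flanges with a thin centred web — an I-beam. Overall 257 mm minus two 29 mm flanges gives a web of 257 − 2·29 = 199 mm.


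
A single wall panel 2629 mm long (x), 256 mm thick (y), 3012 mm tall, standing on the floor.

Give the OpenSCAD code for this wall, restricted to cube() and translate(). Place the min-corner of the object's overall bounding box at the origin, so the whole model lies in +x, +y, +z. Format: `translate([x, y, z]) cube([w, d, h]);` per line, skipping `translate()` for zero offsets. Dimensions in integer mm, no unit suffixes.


cube([2629, 256, 3012]);


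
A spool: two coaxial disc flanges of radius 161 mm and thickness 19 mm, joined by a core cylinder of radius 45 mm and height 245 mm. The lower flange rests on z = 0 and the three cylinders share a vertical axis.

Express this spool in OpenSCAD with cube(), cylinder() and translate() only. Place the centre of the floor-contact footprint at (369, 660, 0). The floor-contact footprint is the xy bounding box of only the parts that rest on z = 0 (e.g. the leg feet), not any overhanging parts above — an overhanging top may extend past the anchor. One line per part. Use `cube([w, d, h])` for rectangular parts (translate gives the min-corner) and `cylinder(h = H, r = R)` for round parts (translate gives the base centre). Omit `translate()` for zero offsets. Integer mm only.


translate([369, 660, 0]) cylinder(h = 19, r = 161);
translate([369, 660, 19]) cylinder(h = 245, r = 45);
translate([369, 660, 264]) cylinder(h = 19, r = 161);


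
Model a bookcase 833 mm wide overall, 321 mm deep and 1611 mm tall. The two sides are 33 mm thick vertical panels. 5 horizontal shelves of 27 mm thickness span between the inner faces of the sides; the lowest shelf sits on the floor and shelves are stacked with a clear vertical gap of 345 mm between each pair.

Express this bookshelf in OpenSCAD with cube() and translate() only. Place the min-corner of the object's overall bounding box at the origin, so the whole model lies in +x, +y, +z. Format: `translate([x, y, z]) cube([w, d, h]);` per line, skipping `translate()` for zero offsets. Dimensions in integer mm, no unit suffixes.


cube([33, 321, 1611]);
translate([800, 0, 0]) cube([33, 321, 1611]);
translate([33, 0, 0]) cube([767, 321, 27]);
translate([33, 0, 372]) cube([767, 321, 27]);
translate([33, 0, 744]) cube([767, 321, 27]);
translate([33, 0, 1116]) cube([767, 321, 27]);
translate([33, 0, 1488]) cube([767, 321, 27]);


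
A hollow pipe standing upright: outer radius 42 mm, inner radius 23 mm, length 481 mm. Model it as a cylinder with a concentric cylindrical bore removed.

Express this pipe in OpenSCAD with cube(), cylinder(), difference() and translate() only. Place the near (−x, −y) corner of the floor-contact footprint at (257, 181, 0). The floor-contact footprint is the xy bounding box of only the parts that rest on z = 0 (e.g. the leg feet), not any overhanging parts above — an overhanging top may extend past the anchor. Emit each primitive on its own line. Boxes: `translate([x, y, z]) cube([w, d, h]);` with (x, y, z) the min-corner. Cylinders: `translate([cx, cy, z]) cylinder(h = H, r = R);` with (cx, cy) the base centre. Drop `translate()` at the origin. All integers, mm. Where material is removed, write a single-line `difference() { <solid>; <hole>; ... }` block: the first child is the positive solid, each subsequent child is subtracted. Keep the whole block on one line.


difference() { translate([299, 223, 0]) cylinder(h = 481, r = 42); translate([299, 223, 0]) cylinder(h = 481, r = 23); }


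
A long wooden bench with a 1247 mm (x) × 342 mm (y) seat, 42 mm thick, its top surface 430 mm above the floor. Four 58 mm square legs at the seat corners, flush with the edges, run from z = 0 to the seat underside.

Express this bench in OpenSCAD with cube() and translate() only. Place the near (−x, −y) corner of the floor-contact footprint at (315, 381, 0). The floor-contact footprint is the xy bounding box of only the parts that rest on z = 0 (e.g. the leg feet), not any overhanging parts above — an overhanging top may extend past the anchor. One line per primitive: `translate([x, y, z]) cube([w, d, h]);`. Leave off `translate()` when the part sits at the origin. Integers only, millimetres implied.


// leg_h = 430 − 42 = 388
translate([315, 381, 388]) cube([1247, 342, 42]);
translate([315, 381, 0]) cube([58, 58, 388]);
translate([315, 665, 0]) cube([58, 58, 388]);
translate([1504, 381, 0]) cube([58, 58, 388]);
translate([1504, 665, 0]) cube([58, 58, 388]);


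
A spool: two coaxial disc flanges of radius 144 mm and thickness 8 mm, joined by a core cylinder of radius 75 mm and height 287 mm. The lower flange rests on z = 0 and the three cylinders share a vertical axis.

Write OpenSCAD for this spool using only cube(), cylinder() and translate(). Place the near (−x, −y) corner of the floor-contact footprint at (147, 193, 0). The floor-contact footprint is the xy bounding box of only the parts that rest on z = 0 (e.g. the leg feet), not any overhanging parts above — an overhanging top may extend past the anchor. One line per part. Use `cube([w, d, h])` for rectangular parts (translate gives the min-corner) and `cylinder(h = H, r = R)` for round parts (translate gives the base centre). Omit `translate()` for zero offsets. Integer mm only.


translate([291, 337, 0]) cylinder(h = 8, r = 144);
translate([291, 337, 8]) cylinder(h = 287, r = 75);
translate([291, 337, 295]) cylinder(h = 8, r = 144);
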